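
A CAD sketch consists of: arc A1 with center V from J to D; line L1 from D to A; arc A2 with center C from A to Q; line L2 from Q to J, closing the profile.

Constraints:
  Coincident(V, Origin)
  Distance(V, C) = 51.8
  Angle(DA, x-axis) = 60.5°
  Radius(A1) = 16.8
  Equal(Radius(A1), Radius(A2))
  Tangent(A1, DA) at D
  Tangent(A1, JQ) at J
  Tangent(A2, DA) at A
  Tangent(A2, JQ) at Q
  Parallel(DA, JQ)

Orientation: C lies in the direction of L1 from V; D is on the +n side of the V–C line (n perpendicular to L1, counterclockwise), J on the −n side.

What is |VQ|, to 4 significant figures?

54.46

The slot axis is L1's direction at 60.5°, so u = (cos 60.5°, sin 60.5°) = (0.4924, 0.8704) and n = (−sin 60.5°, cos 60.5°) = (-0.8704, 0.4924). V is at the origin and C lies 51.8 along u from V, so C = 51.8·u = (25.51, 45.08). Tangency of A1 to both parallel lines with radius 16.8 puts D and J at V ± 16.8·n: D = (-14.62, 8.273), J = (14.62, -8.273). Equal radii place A and Q the same way about C: A = C + 16.8·n = (10.89, 53.36), Q = C − 16.8·n = (40.13, 36.81). Then |VQ| = |Q − V| = 54.46.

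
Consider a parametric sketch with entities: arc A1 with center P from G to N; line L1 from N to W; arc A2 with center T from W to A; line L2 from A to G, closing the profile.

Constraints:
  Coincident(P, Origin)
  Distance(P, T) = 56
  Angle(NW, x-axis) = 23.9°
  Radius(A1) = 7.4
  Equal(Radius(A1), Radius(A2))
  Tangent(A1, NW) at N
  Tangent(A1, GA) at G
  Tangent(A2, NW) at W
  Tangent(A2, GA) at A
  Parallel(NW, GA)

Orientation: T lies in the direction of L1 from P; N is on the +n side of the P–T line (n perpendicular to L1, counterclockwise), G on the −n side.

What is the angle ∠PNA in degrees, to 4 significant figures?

75.20°

The slot axis is L1's direction at 23.9°, so u = (cos 23.9°, sin 23.9°) = (0.9143, 0.4051) and n = (−sin 23.9°, cos 23.9°) = (-0.4051, 0.9143). P is at the origin and T lies 56.0 along u from P, so T = 56.0·u = (51.20, 22.69). Tangency of A1 to both parallel lines with radius 7.4 puts N and G at P ± 7.4·n: N = (-2.998, 6.765), G = (2.998, -6.765). Equal radii place W and A the same way about T: W = T + 7.4·n = (48.20, 29.45), A = T − 7.4·n = (54.20, 15.92). Then cos ∠PNA = NP·NA / (|NP||NA|), giving 75.20°.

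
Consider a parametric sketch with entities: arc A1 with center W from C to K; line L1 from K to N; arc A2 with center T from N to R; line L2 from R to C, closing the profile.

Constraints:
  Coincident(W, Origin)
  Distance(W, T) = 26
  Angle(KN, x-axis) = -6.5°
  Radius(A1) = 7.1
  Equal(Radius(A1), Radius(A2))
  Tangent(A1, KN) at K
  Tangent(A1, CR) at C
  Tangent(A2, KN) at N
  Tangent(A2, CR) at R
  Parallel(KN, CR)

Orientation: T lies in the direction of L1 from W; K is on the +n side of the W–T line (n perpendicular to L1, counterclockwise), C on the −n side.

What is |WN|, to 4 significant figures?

26.95

The slot axis is L1's direction at -6.5°, so u = (cos -6.5°, sin -6.5°) = (0.9936, -0.1132) and n = (−sin -6.5°, cos -6.5°) = (0.1132, 0.9936). W is at the origin and T lies 26.0 along u from W, so T = 26.0·u = (25.83, -2.943). Tangency of A1 to both parallel lines with radius 7.1 puts K and C at W ± 7.1·n: K = (0.8037, 7.054), C = (-0.8037, -7.054). Equal radii place N and R the same way about T: N = T + 7.1·n = (26.64, 4.111), R = T − 7.1·n = (25.03, -9.998). Then |WN| = |N − W| = 26.95.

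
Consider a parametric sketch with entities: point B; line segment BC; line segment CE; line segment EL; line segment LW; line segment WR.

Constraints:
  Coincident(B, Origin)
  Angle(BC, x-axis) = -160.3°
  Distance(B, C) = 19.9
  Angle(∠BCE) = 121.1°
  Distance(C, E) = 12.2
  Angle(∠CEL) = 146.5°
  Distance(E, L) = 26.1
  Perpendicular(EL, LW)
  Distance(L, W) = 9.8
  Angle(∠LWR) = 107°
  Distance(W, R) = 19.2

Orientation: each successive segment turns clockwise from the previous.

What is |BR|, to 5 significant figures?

20.425

B is at the origin; BC runs at -160.3° with length 19.9, so C = (-18.735, -6.7082). ∠BCE = 121.1° gives CE at 140.80° from the x-axis; with |CE| = 12.2, E = (-28.190, 1.0026). ∠CEL = 146.5° gives EL at 107.30° from the x-axis; with |EL| = 26.1, L = (-35.951, 25.922). EL ⟂ LW, so LW runs at 17.300°; with |LW| = 9.8, W = (-26.594, 28.836). ∠LWR = 107.0° gives WR at -55.700° from the x-axis; with |WR| = 19.2, R = (-15.775, 12.975). Then |BR| = |R − B| = 20.425.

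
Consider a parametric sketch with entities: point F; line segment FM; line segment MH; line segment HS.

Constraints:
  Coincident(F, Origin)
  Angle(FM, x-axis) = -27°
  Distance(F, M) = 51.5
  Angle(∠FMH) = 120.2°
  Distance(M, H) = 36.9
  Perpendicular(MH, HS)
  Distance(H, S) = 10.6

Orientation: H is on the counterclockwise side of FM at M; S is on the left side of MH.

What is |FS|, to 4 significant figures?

71.38

∠FMH = 120.2°, so MH runs at -27.0° + (180° − 120.2°) = 32.80° from the x-axis; with |MH| = 36.9, H = M + 36.9·(cos 32.80°, sin 32.80°) = (76.90, -3.391). The perpendicularity gives HS at right angles to MH; with |HS| = 10.6 on the left of MH, S = H + 10.6·(-0.5417, 0.8406) = (71.16, 5.519). Then |FS| = |S − F| = 71.38.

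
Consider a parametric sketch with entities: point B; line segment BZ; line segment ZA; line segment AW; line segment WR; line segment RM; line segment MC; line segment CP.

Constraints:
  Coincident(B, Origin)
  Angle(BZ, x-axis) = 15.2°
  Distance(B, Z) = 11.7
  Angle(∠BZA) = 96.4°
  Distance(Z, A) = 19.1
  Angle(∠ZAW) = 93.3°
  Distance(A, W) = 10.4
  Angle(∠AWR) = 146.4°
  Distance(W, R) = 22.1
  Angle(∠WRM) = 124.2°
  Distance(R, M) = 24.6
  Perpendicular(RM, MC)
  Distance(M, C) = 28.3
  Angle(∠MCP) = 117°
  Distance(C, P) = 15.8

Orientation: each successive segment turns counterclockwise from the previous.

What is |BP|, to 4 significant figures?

17.11

B is at the origin; BZ runs at 15.2° with length 11.7, so Z = (11.29, 3.068). ∠BZA = 96.4° gives ZA at 98.80° from the x-axis; with |ZA| = 19.1, A = (8.369, 21.94). ∠ZAW = 93.3° gives AW at -174.5° from the x-axis; with |AW| = 10.4, W = (-1.983, 20.95). ∠AWR = 146.4° gives WR at -140.9° from the x-axis; with |WR| = 22.1, R = (-19.13, 7.008). ∠WRM = 124.2° gives RM at -85.10° from the x-axis; with |RM| = 24.6, M = (-17.03, -17.50). The perpendicularity gives MC at right angles to RM, so MC runs at 4.900°; with |MC| = 28.3, C = (11.16, -15.08). ∠MCP = 117.0° gives CP at 67.90° from the x-axis; with |CP| = 15.8, P = (17.11, -0.4456). Then |BP| = |P − B| = 17.11.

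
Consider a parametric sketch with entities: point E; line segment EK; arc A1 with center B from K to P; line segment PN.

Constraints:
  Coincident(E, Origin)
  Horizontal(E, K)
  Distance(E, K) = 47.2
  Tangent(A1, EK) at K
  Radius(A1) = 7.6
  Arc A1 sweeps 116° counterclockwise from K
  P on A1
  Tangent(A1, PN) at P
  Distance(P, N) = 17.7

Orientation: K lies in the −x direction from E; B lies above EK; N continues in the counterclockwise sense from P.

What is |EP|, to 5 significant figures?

41.823

E is at the origin; E and K share the same y with |EK| = 47.2 and K on the −x side, so K = (-47.200, 0.0000). The tangent condition forces BK to be normal to EK, so B = K + (0, 7.6) = (-47.200, 7.6000). On A1, K sits at bearing -90° from B; a 116° counterclockwise sweep puts P at bearing 26°, so P = B + 7.6·(cos 26°, sin 26°) = (-40.369, 10.932). Then |EP| = |P − E| = 41.823.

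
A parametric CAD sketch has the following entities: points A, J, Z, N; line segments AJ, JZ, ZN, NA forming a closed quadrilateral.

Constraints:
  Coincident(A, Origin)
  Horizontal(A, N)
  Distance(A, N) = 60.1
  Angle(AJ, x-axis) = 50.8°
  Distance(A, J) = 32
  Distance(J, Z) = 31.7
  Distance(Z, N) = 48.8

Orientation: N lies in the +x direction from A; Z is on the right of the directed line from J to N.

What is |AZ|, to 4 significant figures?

12.96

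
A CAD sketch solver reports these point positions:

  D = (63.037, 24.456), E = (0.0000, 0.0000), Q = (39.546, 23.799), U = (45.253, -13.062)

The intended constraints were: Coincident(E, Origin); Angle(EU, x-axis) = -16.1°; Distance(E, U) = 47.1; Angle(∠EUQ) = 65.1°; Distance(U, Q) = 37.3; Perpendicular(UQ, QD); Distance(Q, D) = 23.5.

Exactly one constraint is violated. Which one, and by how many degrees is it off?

Perpendicular(UQ, QD) — off by 7.20°.

E = (0.00, 0.00) ✓; EU at -16.10° ✓; |EU| = 47.10 ✓; ∠EUQ = 65.10° ✓; |UQ| = 37.30 ✓; ∠(UQ, QD) = 97.20° ✗; |QD| = 23.50 ✓.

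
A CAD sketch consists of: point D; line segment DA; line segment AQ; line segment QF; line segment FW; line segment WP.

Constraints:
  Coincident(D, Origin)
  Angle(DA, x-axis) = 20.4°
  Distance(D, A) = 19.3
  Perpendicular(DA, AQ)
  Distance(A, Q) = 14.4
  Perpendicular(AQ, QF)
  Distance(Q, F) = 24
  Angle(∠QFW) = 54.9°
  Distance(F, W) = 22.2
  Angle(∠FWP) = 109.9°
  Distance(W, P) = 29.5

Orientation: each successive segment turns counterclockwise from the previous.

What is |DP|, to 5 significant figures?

36.748

∠QFW = 54.9° gives FW at -34.500° from the x-axis; with |FW| = 22.2, W = (8.8709, -0.71565). ∠FWP = 109.9° gives WP at 35.600° from the x-axis; with |WP| = 29.5, P = (32.857, 16.457). Then |DP| = |P − D| = 36.748.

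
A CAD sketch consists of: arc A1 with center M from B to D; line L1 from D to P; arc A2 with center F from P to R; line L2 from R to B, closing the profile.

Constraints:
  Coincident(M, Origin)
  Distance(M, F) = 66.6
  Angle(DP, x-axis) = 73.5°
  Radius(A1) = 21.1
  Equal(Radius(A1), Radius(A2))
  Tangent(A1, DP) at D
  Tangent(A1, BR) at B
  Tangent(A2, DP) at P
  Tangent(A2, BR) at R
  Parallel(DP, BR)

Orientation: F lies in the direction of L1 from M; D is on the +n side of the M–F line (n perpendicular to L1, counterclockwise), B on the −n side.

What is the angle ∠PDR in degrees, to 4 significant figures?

32.36°

The slot axis is L1's direction at 73.5°, so u = (cos 73.5°, sin 73.5°) = (0.2840, 0.9588) and n = (−sin 73.5°, cos 73.5°) = (-0.9588, 0.2840). M is at the origin and F lies 66.6 along u from M, so F = 66.6·u = (18.92, 63.86). Tangency of A1 to both parallel lines with radius 21.1 puts D and B at M ± 21.1·n: D = (-20.23, 5.993), B = (20.23, -5.993). Equal radii place P and R the same way about F: P = F + 21.1·n = (-1.316, 69.85), R = F − 21.1·n = (39.15, 57.86). Then cos ∠PDR = DP·DR / (|DP||DR|), giving 32.36°.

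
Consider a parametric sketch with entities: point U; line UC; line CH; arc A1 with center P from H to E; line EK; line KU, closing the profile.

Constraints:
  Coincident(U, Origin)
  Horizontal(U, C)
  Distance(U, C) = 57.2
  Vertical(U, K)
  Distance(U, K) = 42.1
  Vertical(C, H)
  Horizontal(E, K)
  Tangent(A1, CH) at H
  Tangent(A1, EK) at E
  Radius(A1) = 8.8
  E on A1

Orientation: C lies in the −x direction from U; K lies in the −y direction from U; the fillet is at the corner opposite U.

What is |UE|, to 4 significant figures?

64.15

U is at the origin; U and C share the same y with |UC| = 57.2 and C on the −x side, so C = (-57.20, 0.000). UK is vertical with |UK| = 42.1 and K on the −y side, so K = (0.000, -42.10). The virtual corner opposite U is at (-57.20, -42.10). A1 meets CH tangentially, so PH is at right angles to CH and A1 meets EK tangentially, so PE is at right angles to EK, with radius 8.8, so the center P sits 8.8 in from both sides at P = (-48.40, -33.30). That places the tangent points at H = (-57.20, -33.30) on CH and E = (-48.40, -42.10) on EK. Then |UE| = |E − U| = 64.15.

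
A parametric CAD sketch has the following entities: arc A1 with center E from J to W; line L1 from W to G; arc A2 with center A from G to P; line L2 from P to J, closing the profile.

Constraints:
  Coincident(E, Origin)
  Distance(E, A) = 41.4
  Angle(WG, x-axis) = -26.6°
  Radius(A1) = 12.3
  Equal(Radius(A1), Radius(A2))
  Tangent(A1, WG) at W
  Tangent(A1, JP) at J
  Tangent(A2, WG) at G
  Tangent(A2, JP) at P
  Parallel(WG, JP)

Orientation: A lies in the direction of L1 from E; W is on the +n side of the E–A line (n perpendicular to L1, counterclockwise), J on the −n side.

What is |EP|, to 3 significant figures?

43.2

The slot axis is L1's direction at -26.6°, so u = (cos -26.6°, sin -26.6°) = (0.894, -0.448) and n = (−sin -26.6°, cos -26.6°) = (0.448, 0.894). E is at the origin and A lies 41.4 along u from E, so A = 41.4·u = (37.0, -18.5). Tangency of A1 to both parallel lines with radius 12.3 puts W and J at E ± 12.3·n: W = (5.51, 11.0), J = (-5.51, -11.0). Equal radii place G and P the same way about A: G = A + 12.3·n = (42.5, -7.54), P = A − 12.3·n = (31.5, -29.5). Then |EP| = |P − E| = 43.2.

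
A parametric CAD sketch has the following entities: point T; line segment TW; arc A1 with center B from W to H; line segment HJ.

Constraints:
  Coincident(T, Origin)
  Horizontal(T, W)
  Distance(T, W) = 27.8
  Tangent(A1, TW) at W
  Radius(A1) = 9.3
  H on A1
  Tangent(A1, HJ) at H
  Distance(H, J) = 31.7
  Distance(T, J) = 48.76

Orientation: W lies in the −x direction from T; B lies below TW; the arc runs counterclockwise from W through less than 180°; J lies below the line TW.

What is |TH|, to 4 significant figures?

38.60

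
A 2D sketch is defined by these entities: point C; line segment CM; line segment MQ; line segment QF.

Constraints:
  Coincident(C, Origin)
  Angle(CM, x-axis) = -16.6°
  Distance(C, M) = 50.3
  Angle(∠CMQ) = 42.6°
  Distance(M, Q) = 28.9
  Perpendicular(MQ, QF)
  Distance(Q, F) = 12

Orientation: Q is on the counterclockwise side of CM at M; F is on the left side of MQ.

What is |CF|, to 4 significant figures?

23.50

∠CMQ = 42.6°, so MQ runs at -16.6° + (180° − 42.6°) = 120.8° from the x-axis; with |MQ| = 28.9, Q = M + 28.9·(cos 120.8°, sin 120.8°) = (33.41, 10.45). The perpendicularity gives QF at right angles to MQ; with |QF| = 12.0 on the left of MQ, F = Q + 12.0·(-0.8590, -0.5120) = (23.10, 4.309). Then |CF| = |F − C| = 23.50.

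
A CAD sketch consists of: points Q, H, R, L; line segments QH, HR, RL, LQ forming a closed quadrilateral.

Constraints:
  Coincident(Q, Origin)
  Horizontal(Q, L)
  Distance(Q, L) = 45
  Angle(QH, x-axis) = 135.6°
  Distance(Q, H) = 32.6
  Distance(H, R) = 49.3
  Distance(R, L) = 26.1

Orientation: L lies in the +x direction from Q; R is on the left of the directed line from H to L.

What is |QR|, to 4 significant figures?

31.18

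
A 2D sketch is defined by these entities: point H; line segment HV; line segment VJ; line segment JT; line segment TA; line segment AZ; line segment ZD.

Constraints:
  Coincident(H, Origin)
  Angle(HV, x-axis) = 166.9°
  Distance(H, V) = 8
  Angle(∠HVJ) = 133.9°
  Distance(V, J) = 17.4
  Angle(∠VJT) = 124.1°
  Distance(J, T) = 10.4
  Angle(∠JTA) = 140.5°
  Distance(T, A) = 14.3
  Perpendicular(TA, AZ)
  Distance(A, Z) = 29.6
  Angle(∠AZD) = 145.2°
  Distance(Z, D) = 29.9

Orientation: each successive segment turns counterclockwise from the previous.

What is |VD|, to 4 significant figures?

30.43

H is at the origin; HV runs at 166.9° with length 8.0, so V = (-7.792, 1.813). ∠HVJ = 133.9° gives VJ at -147.0° from the x-axis; with |VJ| = 17.4, J = (-22.38, -7.664). ∠VJT = 124.1° gives JT at -91.10° from the x-axis; with |JT| = 10.4, T = (-22.58, -18.06). ∠JTA = 140.5° gives TA at -51.60° from the x-axis; with |TA| = 14.3, A = (-13.70, -29.27). The perpendicularity gives AZ at right angles to TA, so AZ runs at 38.40°; with |AZ| = 29.6, Z = (9.495, -10.88). ∠AZD = 145.2° gives ZD at 73.20° from the x-axis; with |ZD| = 29.9, D = (18.14, 17.74). Then |VD| = |D − V| = 30.43.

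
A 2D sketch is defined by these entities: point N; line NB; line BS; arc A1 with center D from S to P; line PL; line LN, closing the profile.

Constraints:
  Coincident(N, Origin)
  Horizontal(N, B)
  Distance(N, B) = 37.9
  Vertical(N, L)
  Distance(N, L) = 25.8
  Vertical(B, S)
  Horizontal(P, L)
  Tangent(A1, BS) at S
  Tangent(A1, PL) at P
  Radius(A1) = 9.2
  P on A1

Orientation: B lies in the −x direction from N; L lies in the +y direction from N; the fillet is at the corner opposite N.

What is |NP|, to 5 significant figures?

38.592

N is at the origin; N and B share the same y with |NB| = 37.9 and B on the −x side, so B = (-37.900, 0.0000). NL is vertical with |NL| = 25.8 and L on the +y side, so L = (0.0000, 25.800). The virtual corner opposite N is at (-37.900, 25.800). A1 meets BS tangentially, so DS is at right angles to BS and A1 meets PL tangentially, so DP is at right angles to PL, with radius 9.2, so the center D sits 9.2 in from both sides at D = (-28.700, 16.600). That places the tangent points at S = (-37.900, 16.600) on BS and P = (-28.700, 25.800) on PL. Then |NP| = |P − N| = 38.592.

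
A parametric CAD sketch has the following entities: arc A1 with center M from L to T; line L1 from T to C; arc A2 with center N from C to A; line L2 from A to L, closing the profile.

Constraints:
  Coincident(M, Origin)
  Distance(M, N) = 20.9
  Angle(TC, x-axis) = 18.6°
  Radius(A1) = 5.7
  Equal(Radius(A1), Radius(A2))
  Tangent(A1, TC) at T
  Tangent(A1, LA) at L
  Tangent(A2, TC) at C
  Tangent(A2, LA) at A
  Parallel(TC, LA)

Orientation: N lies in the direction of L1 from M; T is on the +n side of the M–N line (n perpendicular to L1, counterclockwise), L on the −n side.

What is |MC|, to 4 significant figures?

21.66

Tangency of A1 to both parallel lines with radius 5.7 puts T and L at M ± 5.7·n: T = (-1.818, 5.402), L = (1.818, -5.402). Equal radii place C and A the same way about N: C = N + 5.7·n = (17.99, 12.07), A = N − 5.7·n = (21.63, 1.264). Then |MC| = |C − M| = 21.66.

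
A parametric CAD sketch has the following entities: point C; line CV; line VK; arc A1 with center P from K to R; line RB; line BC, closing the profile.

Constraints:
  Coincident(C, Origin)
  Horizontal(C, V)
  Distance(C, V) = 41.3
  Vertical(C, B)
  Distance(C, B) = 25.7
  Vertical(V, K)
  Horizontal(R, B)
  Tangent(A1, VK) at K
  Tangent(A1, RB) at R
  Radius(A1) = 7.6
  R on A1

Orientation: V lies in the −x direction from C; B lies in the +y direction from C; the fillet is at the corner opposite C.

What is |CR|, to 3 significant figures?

42.4

C is at the origin; CV is horizontal with |CV| = 41.3 and V on the −x side, so V = (-41.3, 0.00). C and B share the same x with |CB| = 25.7 and B on the +y side, so B = (0.00, 25.7). The virtual corner opposite C is at (-41.3, 25.7). Tangency of A1 to VK means the radius PK is perpendicular to VK and the tangent condition forces PR to be normal to RB, with radius 7.6, so the center P sits 7.6 in from both sides at P = (-33.7, 18.1). That places the tangent points at K = (-41.3, 18.1) on VK and R = (-33.7, 25.7) on RB. Then |CR| = |R − C| = 42.4.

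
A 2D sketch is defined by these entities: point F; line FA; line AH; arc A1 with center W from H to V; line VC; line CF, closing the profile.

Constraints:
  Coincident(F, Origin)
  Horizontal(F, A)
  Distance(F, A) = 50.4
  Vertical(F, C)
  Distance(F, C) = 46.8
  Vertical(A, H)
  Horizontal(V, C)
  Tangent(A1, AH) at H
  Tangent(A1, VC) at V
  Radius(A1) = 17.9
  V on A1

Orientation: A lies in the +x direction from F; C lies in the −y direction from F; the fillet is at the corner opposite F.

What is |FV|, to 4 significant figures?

56.98

The virtual corner opposite F is at (50.40, -46.80). A1 meets AH tangentially, so WH is at right angles to AH and A1 meets VC tangentially, so WV is at right angles to VC, with radius 17.9, so the center W sits 17.9 in from both sides at W = (32.50, -28.90). That places the tangent points at H = (50.40, -28.90) on AH and V = (32.50, -46.80) on VC. Then |FV| = |V − F| = 56.98.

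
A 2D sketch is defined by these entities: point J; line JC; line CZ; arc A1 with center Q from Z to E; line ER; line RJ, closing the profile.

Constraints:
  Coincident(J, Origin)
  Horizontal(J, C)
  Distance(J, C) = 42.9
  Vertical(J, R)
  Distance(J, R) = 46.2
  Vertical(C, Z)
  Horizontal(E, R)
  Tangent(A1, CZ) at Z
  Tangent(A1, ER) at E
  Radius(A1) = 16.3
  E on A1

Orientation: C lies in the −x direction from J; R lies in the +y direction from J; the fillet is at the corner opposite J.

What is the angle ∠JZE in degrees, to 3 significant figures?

79.9°

J is at the origin; J and C share the same y with |JC| = 42.9 and C on the −x side, so C = (-42.9, 0.00). J and R share the same x with |JR| = 46.2 and R on the +y side, so R = (0.00, 46.2). The virtual corner opposite J is at (-42.9, 46.2). Since A1 is tangent to CZ there, QZ ⟂ CZ and since A1 is tangent to ER there, QE ⟂ ER, with radius 16.3, so the center Q sits 16.3 in from both sides at Q = (-26.6, 29.9). That places the tangent points at Z = (-42.9, 29.9) on CZ and E = (-26.6, 46.2) on ER. Then cos ∠JZE = ZJ·ZE / (|ZJ||ZE|), giving 79.9°.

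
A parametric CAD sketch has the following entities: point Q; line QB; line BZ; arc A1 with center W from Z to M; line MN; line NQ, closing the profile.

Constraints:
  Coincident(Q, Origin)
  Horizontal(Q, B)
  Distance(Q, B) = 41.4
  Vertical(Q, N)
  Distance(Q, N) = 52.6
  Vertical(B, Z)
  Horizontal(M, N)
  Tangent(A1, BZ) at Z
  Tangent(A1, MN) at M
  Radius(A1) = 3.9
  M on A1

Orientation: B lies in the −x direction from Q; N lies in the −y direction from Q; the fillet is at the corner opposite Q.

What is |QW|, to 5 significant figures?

61.465

Q is at the origin; QB is horizontal with |QB| = 41.4 and B on the −x side, so B = (-41.400, 0.0000). QN is vertical with |QN| = 52.6 and N on the −y side, so N = (0.0000, -52.600). The virtual corner opposite Q is at (-41.400, -52.600). The tangent condition forces WZ to be normal to BZ and A1 meets MN tangentially, so WM is at right angles to MN, with radius 3.9, so the center W sits 3.9 in from both sides at W = (-37.500, -48.700). Then |QW| = |W − Q| = 61.465.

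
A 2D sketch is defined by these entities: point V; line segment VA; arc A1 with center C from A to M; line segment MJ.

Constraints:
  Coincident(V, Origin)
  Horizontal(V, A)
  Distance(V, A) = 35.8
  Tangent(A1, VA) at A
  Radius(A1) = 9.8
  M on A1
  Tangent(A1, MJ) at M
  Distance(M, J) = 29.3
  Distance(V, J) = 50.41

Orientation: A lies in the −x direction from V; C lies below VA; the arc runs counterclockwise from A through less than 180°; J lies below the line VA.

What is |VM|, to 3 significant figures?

46.7

Checks: |CM| = 9.800 ✓; ∠(CM, MJ) = 90.00° ✓; |MJ| = 29.30 ✓; |VJ| = 50.41 ✓.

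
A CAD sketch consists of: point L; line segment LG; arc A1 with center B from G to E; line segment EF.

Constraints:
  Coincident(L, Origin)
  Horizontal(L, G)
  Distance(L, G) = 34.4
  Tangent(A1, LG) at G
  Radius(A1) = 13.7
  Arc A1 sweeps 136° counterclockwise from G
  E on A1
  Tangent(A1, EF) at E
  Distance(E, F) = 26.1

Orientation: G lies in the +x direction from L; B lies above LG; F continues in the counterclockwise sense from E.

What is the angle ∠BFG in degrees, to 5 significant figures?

5.7832°

L is at the origin; L and G share the same y with |LG| = 34.4 and G on the +x side, so G = (34.400, 0.0000). A1 meets LG tangentially, so BG is at right angles to LG, so B = G + (0, 13.7) = (34.400, 13.700). On A1, G sits at bearing -90° from B; a 136° counterclockwise sweep puts E at bearing 46°, so E = B + 13.7·(cos 46°, sin 46°) = (43.917, 23.555). Since A1 is tangent to EF there, BE ⟂ EF, so EF runs along (−sin 46°, cos 46°); with |EF| = 26.1, F = (25.142, 41.686). Then cos ∠BFG = FB·FG / (|FB||FG|), giving 5.7832°.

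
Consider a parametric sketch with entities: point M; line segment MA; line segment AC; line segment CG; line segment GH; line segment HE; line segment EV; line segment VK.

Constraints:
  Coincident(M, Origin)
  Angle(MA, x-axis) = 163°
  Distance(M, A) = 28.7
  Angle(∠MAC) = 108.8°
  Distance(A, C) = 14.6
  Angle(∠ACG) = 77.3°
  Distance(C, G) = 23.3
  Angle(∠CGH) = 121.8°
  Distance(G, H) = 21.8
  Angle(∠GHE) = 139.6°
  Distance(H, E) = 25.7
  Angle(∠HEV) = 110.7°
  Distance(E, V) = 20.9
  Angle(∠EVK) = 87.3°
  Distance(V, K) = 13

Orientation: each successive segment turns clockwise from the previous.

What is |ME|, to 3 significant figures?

26.7

M is at the origin; MA runs at 163.0° with length 28.7, so A = (-27.4, 8.39). ∠MAC = 108.8° gives AC at 91.8° from the x-axis; with |AC| = 14.6, C = (-27.9, 23.0). ∠ACG = 77.3° gives CG at -10.9° from the x-axis; with |CG| = 23.3, G = (-5.02, 18.6). ∠CGH = 121.8° gives GH at -69.1° from the x-axis; with |GH| = 21.8, H = (2.75, -1.79). ∠GHE = 139.6° gives HE at -109° from the x-axis; with |HE| = 25.7, E = (-5.83, -26.0). Then |ME| = |E − M| = 26.7.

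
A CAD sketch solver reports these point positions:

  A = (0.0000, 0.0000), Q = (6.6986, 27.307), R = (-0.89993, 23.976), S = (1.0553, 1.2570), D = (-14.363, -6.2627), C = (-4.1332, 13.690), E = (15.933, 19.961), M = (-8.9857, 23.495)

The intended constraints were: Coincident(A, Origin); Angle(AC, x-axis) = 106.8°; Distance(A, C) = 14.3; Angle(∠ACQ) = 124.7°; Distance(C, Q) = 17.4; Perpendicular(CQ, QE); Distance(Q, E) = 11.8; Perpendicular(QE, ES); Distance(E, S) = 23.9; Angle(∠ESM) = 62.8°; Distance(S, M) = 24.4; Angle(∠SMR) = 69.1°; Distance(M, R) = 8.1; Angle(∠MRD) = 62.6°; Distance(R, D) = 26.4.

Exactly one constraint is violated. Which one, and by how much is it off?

Distance(R, D) = 26.4 — off by 6.70.

A = (0.00, 0.00) ✓; AC at 106.8° ✓; |AC| = 14.30 ✓; ∠ACQ = 124.7° ✓; |CQ| = 17.40 ✓; ∠(CQ, QE) = 90.00° ✓; |QE| = 11.80 ✓; ∠(QE, ES) = 90.00° ✓; |ES| = 23.90 ✓; ∠ESM = 62.80° ✓; |SM| = 24.40 ✓; ∠SMR = 69.10° ✓; |MR| = 8.100 ✓; ∠MRD = 62.60° ✓; |RD| = 33.10 ✗.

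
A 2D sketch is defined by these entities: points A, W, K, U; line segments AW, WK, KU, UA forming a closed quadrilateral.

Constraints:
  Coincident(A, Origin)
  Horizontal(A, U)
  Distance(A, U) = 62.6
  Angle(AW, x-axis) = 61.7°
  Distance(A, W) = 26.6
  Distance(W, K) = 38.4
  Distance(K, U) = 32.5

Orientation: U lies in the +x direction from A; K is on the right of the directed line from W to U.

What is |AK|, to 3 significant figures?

33.2

A is at the origin; A and U share the same y with |AU| = 62.6 and U in +x, so U = (62.6, 0). AW runs at 61.7° with |AW| = 26.6, so W = (12.6, 23.4). K is determined by |WK| = 38.4 and |KU| = 32.5 together: it lies at the intersection of circle(W, 38.4) and circle(U, 32.5). With |WU| = 55.2, the foot of the radical line on WU is 31.4 from W and the perpendicular offset is √(38.4² − 31.4²) = 22.1. Taking the right-of-WU solution: K = (31.7, -9.93).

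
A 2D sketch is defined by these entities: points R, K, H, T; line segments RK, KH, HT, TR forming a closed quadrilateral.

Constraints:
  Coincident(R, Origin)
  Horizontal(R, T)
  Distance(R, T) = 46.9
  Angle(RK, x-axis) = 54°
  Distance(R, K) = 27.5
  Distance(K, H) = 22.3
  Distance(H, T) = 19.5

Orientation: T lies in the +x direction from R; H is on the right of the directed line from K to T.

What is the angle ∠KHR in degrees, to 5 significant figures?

65.456°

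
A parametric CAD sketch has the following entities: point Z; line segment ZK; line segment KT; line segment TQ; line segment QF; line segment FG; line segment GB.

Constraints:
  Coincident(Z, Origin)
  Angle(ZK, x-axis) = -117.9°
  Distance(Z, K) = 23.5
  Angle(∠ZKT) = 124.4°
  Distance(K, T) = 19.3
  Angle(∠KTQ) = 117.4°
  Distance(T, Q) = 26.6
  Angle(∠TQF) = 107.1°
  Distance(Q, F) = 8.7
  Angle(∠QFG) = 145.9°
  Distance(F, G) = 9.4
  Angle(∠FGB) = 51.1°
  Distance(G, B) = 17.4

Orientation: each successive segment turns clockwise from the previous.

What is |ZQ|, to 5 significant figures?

45.017

Z is at the origin; ZK runs at -117.9° with length 23.5, so K = (-10.996, -20.768). ∠ZKT = 124.4° gives KT at -173.50° from the x-axis; with |KT| = 19.3, T = (-30.172, -22.953). ∠KTQ = 117.4° gives TQ at 123.90° from the x-axis; with |TQ| = 26.6, Q = (-45.008, -0.87499). Then |ZQ| = |Q − Z| = 45.017.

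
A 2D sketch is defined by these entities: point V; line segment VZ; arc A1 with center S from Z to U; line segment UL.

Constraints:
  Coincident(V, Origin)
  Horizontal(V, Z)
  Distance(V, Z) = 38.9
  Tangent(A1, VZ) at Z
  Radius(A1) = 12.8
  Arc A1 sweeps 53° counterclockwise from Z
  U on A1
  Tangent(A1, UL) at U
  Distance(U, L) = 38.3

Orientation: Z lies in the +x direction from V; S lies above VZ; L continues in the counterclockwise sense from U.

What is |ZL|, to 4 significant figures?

48.79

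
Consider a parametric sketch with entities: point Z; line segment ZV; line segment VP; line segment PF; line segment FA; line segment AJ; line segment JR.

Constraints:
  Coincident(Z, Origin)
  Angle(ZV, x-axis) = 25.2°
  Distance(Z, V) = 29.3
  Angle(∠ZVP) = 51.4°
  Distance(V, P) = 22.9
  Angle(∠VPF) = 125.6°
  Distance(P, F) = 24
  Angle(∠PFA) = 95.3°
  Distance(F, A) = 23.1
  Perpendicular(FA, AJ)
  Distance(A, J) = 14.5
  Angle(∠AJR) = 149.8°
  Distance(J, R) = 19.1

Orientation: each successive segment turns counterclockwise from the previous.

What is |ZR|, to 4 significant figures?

21.57

The perpendicularity gives AJ at right angles to FA, so AJ runs at 22.90°; with |AJ| = 14.5, J = (7.159, -4.392). ∠AJR = 149.8° gives JR at 53.10° from the x-axis; with |JR| = 19.1, R = (18.63, 10.88). Then |ZR| = |R − Z| = 21.57.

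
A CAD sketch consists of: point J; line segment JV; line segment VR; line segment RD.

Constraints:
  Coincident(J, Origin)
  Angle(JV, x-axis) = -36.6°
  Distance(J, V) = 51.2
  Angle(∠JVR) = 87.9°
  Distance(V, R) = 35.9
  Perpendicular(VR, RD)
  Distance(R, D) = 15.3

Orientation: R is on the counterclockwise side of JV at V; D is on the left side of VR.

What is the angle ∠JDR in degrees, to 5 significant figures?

136.51°

J is at the origin; JV runs at -36.6° with length 51.2, so V = 51.2·(cos -36.6°, sin -36.6°) = (41.104, -30.527). ∠JVR = 87.9°, so VR runs at -36.6° + (180° − 87.9°) = 55.500° from the x-axis; with |VR| = 35.9, R = V + 35.9·(cos 55.500°, sin 55.500°) = (61.438, -0.94058). The perpendicularity gives RD at right angles to VR; with |RD| = 15.3 on the left of VR, D = R + 15.3·(-0.82413, 0.56641) = (48.829, 7.7254). Then cos ∠JDR = DJ·DR / (|DJ||DR|), giving 136.51°.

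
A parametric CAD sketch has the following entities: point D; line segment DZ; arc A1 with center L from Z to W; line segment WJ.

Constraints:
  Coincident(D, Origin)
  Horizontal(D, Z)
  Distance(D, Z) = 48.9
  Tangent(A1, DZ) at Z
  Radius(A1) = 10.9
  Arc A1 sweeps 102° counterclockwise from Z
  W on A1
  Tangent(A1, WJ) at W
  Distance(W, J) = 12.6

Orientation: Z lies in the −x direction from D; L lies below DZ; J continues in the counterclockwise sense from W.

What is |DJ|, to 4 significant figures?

62.39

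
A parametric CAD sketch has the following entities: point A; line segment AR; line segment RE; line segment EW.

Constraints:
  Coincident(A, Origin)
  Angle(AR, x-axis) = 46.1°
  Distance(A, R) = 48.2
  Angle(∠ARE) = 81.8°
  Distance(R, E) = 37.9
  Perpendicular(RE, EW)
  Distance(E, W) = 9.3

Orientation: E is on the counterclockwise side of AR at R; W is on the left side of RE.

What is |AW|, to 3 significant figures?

49.4

A is at the origin; AR runs at 46.1° with length 48.2, so R = 48.2·(cos 46.1°, sin 46.1°) = (33.4, 34.7). ∠ARE = 81.8°, so RE runs at 46.1° + (180° − 81.8°) = 144° from the x-axis; with |RE| = 37.9, E = R + 37.9·(cos 144°, sin 144°) = (2.64, 56.8). RE is perpendicular to EW; with |EW| = 9.3 on the left of RE, W = E + 9.3·(-0.584, -0.812) = (-2.78, 49.3). Then |AW| = |W − A| = 49.4.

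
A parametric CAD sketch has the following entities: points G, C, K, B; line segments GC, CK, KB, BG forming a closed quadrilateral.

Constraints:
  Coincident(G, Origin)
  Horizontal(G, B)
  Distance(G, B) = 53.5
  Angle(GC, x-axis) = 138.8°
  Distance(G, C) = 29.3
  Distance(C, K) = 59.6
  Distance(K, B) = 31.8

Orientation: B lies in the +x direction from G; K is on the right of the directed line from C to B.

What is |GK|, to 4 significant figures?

30.51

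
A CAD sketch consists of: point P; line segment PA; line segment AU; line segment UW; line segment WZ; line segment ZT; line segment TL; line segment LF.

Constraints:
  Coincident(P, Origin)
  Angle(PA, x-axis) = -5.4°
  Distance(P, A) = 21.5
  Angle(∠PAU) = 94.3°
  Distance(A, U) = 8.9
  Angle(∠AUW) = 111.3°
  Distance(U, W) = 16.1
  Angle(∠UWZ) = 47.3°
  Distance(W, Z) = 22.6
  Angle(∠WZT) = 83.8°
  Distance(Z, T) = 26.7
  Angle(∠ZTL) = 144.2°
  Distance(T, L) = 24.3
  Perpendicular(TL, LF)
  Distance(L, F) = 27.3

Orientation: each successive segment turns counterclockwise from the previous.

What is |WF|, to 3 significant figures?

31.3

∠ZTL = 144.2° gives TL at 53.7° from the x-axis; with |TL| = 24.3, L = (53.5, 20.7). TL ⟂ LF, so LF runs at 144°; with |LF| = 27.3, F = (31.5, 36.9). Then |WF| = |F − W| = 31.3.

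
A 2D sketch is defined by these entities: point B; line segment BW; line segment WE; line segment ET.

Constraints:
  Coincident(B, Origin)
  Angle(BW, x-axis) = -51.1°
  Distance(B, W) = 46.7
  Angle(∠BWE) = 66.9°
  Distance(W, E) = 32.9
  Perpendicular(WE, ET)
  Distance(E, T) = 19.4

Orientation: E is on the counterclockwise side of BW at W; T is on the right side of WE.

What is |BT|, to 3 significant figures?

64.0

B is at the origin; BW runs at -51.1° with length 46.7, so W = 46.7·(cos -51.1°, sin -51.1°) = (29.3, -36.3). ∠BWE = 66.9°, so WE runs at -51.1° + (180° − 66.9°) = 62.0° from the x-axis; with |WE| = 32.9, E = W + 32.9·(cos 62.0°, sin 62.0°) = (44.8, -7.29). WE ⟂ ET; with |ET| = 19.4 on the right of WE, T = E + 19.4·(0.883, -0.469) = (61.9, -16.4). Then |BT| = |T − B| = 64.0.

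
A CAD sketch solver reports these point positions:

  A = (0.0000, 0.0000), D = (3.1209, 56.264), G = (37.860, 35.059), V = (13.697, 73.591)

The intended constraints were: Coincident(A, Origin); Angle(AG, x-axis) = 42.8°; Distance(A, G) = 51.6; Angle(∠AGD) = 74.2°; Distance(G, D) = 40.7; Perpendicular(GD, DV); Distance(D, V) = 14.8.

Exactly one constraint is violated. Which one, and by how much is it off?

Distance(D, V) = 14.8 — off by 5.50.

A = (0.00, 0.00) ✓; AG at 42.80° ✓; |AG| = 51.60 ✓; ∠AGD = 74.20° ✓; |GD| = 40.70 ✓; ∠(GD, DV) = 90.00° ✓; |DV| = 20.30 ✗.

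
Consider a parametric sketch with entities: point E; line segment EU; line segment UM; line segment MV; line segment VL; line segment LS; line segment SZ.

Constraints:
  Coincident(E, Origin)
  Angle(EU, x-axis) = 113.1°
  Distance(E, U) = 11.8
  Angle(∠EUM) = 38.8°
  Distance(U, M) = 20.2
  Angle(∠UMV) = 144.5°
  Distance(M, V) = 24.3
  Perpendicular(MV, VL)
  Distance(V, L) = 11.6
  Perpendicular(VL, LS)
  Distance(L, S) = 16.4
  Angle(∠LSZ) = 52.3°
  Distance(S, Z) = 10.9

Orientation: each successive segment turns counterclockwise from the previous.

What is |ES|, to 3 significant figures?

12.6

MV is perpendicular to VL, so VL runs at 19.8°; with |VL| = 11.6, L = (9.05, -27.5). VL ⟂ LS, so LS runs at 110°; with |LS| = 16.4, S = (3.49, -12.1). Then |ES| = |S − E| = 12.6.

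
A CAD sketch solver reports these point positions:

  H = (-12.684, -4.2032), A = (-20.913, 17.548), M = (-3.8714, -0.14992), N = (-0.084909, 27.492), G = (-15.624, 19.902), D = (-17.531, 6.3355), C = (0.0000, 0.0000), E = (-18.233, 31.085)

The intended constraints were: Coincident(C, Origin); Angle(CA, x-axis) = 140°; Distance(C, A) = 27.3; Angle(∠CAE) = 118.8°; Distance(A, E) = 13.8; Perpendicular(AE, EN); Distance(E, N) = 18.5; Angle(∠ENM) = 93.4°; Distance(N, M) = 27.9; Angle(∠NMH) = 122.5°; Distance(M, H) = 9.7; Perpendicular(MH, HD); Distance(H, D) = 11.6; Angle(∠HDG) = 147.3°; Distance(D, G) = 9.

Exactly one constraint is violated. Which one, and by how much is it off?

Distance(D, G) = 9 — off by 4.70.

C = (0.00, 0.00) ✓; CA at 140.0° ✓; |CA| = 27.30 ✓; ∠CAE = 118.8° ✓; |AE| = 13.80 ✓; ∠(AE, EN) = 90.00° ✓; |EN| = 18.50 ✓; ∠ENM = 93.40° ✓; |NM| = 27.90 ✓; ∠NMH = 122.5° ✓; |MH| = 9.700 ✓; ∠(MH, HD) = 90.00° ✓; |HD| = 11.60 ✓; ∠HDG = 147.3° ✓; |DG| = 13.70 ✗.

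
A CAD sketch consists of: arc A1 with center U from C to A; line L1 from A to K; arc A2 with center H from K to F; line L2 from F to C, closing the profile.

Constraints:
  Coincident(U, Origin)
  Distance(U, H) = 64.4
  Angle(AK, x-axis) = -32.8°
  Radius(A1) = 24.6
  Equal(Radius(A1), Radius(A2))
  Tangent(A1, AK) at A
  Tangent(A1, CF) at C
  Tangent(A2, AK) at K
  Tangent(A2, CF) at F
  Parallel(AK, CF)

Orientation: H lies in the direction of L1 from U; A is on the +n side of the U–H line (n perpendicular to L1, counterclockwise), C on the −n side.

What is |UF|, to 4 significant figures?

68.94

Tangency of A1 to both parallel lines with radius 24.6 puts A and C at U ± 24.6·n: A = (13.33, 20.68), C = (-13.33, -20.68). Equal radii place K and F the same way about H: K = H + 24.6·n = (67.46, -14.21), F = H − 24.6·n = (40.81, -55.56). Then |UF| = |F − U| = 68.94.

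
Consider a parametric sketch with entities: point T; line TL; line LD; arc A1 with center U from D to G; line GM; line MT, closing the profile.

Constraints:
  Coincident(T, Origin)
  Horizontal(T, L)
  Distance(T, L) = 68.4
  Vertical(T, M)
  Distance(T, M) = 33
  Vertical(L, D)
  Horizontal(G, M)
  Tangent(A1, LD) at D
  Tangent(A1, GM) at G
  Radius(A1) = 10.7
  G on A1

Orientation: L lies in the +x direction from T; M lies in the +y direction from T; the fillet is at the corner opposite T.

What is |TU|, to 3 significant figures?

61.9

T is at the origin; TL is horizontal with |TL| = 68.4 and L on the +x side, so L = (68.4, 0.00). T and M share the same x with |TM| = 33.0 and M on the +y side, so M = (0.00, 33.0). The virtual corner opposite T is at (68.4, 33.0). Tangency of A1 to LD means the radius UD is perpendicular to LD and tangency of A1 to GM means the radius UG is perpendicular to GM, with radius 10.7, so the center U sits 10.7 in from both sides at U = (57.7, 22.3). Then |TU| = |U − T| = 61.9.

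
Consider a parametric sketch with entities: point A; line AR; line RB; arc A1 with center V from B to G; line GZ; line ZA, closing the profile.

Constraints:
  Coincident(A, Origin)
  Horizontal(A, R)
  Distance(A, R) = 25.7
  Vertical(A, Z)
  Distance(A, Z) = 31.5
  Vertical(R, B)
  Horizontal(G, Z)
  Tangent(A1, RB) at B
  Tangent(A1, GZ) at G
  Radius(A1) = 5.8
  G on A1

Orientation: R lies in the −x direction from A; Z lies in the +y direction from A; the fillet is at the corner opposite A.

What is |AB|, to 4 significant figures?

36.35

The virtual corner opposite A is at (-25.70, 31.50). Tangency of A1 to RB means the radius VB is perpendicular to RB and A1 meets GZ tangentially, so VG is at right angles to GZ, with radius 5.8, so the center V sits 5.8 in from both sides at V = (-19.90, 25.70). That places the tangent points at B = (-25.70, 25.70) on RB and G = (-19.90, 31.50) on GZ. Then |AB| = |B − A| = 36.35.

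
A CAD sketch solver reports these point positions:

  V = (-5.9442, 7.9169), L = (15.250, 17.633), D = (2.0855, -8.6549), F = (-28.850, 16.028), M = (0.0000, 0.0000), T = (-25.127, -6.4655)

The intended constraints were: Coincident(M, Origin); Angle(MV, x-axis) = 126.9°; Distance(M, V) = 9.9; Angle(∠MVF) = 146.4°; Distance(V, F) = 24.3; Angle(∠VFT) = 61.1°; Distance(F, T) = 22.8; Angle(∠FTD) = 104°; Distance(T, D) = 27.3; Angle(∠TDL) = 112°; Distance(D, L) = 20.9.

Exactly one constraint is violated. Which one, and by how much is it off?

Distance(D, L) = 20.9 — off by 8.50.

M = (0.00, 0.00) ✓; MV at 126.9° ✓; |MV| = 9.900 ✓; ∠MVF = 146.4° ✓; |VF| = 24.30 ✓; ∠VFT = 61.10° ✓; |FT| = 22.80 ✓; ∠FTD = 104.0° ✓; |TD| = 27.30 ✓; ∠TDL = 112.0° ✓; |DL| = 29.40 ✗.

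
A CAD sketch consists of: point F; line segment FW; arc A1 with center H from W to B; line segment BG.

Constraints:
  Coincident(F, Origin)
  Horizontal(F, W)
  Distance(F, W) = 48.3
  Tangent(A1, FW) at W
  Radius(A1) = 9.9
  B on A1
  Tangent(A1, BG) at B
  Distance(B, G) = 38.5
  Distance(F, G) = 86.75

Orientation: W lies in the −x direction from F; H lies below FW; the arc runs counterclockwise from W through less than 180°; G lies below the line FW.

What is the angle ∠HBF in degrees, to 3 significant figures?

41.6°

F is at the origin; F and W share the same y with |FW| = 48.3 and W on the −x side, so W = (-48.3, 0.00). Tangency of A1 to FW means the radius HW is perpendicular to FW, so H = W + (0, -9.9) = (-48.3, -9.90). Since HB ⟂ BG (tangency), |HG| = √(9.9² + 38.5²) = 39.8 regardless of where B sits on A1. So G lies on both circle(F, 86.75) and circle(H, 39.8); the below-FW intersection is G = (-79.7, -34.3). B is the foot of the tangent from G: B = (-56.1, -3.85).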